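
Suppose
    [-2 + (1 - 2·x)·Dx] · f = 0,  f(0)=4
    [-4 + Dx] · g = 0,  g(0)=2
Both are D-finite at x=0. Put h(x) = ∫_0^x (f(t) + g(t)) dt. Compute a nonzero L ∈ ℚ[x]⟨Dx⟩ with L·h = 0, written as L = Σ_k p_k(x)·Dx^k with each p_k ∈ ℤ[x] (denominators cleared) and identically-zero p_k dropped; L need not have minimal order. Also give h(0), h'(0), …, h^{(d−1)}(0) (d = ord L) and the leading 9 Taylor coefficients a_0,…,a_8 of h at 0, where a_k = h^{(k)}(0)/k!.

f: a_k = 4, 8, 16, 32, 64, 128, 256, 512, 1024, …
g: a_k = 2, 8, 16, 64/3, 64/3, 256/15, 512/45, 2048/315, 1024/315, …
Sum ⇒ L₀ = lclm(L_f,L_g) in ℚ(x)⟨Dx⟩.
∫: right-multiply L₀ by Dx.
L = -32·x·Dx + (-4 + 32·x - 32·x^2)·Dx^2 + (1 - 6·x + 8·x^2)·Dx^3  (order 3).
h: a_k = 0, 6, 8, 32/3, 40/3, 256/15, 1088/45, 12032/315, 20416/315, …
ICs: h(0) = 0, h′(0) = 6, h′′(0) = 16.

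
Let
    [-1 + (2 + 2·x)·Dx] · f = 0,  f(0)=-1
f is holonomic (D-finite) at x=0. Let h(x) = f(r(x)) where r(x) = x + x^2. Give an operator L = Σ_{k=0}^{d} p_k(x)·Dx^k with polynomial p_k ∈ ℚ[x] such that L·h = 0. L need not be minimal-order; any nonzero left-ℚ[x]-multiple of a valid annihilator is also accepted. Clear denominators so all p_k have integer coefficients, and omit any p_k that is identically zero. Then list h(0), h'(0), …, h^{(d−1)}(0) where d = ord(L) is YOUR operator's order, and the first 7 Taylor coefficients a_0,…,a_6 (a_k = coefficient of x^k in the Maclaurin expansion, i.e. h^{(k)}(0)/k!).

f: a_k = -1, -1/2, 1/8, -1/16, 5/128, -7/256, 21/1024, …
L₀ from L_f via x↦r, Dx↦r'^{-1}Dx.
L = (-1 - 2·x) + (2 + 2·x + 2·x^2)·Dx  (order 1).
h: a_k = -1, -1/2, -3/8, 3/16, -3/128, -15/256, 57/1024, …
ICs: h(0) = -1.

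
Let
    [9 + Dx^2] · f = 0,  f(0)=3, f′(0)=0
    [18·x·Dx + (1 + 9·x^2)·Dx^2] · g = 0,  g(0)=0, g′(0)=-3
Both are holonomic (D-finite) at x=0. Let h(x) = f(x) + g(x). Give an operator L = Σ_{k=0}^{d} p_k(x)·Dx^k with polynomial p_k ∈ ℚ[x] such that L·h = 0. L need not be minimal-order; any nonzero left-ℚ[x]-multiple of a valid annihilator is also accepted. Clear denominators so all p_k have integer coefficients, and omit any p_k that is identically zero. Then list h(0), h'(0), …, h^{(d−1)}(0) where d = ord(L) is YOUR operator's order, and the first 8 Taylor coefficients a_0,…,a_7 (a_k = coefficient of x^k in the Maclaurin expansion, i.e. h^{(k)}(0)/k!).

f: a_k = 3, 0, -27/2, 0, 81/8, 0, -243/80, 0, …
g: a_k = 0, -3, 0, 9, 0, -243/5, 0, 2187/7, …
Weyl lclm of L_f,L_g ⇒ L₀ (ord ≤ 4).
L = (-1782·x + 20412·x^3 + 13122·x^5)·Dx + (-9 + 567·x^2 + 6561·x^4 + 6561·x^6)·Dx^2 + (-198·x + 2268·x^3 + 1458·x^5)·Dx^3 + (-1 + 63·x^2 + 729·x^4 + 729·x^6)·Dx^4  (order 4).
h: a_k = 3, -3, -27/2, 9, 81/8, -243/5, -243/80, 2187/7, …
ICs: h(0) = 3, h′(0) = -3, h′′(0) = -27, h′′′(0) = 54.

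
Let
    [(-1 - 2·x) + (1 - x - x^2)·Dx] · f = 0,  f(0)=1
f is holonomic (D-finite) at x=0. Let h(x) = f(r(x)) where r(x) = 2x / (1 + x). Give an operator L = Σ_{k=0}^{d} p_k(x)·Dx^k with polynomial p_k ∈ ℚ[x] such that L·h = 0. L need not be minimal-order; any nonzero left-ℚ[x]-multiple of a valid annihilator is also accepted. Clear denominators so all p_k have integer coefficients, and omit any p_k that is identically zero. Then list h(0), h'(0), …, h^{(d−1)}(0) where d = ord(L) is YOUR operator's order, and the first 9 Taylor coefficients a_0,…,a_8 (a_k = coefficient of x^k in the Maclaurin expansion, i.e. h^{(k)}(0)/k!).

f: a_k = 1, 1, 2, 3, 5, 8, 13, 21, 34, …
f∘r: x↦r, Dx↦Dx/r' in L_f ⇒ L₀.
L = (2 + 10·x) + (-1 - x + 5·x^2 + 5·x^3)·Dx  (order 1).
h: a_k = 1, 2, 6, 10, 30, 50, 150, 250, 750, …
ICs: h(0) = 1.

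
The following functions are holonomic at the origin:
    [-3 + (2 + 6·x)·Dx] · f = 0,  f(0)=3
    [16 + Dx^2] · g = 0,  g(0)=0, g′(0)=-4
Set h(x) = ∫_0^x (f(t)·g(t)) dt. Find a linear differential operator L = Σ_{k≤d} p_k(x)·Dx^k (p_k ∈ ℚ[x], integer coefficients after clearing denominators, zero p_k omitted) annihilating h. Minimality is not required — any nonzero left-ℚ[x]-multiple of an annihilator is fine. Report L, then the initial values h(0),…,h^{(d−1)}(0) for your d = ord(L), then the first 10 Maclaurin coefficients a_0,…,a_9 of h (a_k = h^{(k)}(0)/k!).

L = (91 + 384·x + 576·x^2)·Dx + (-12 - 36·x)·Dx^2 + (4 + 24·x + 36·x^2)·Dx^3  (order 3).
h: a_k = 0, 0, -6, -6, 91/8, 111/20, -3781/960, -20523/2240, 3137023/215040, -855943/32256, …
ICs: h(0) = 0, h′(0) = 0, h′′(0) = -12.

f: a_k = 3, 9/2, -27/8, 81/16, -1215/128, 5103/256, -45927/1024, 216513/2048, -8444007/32768, 42220035/65536, …
g: a_k = 0, -4, 0, 32/3, 0, -128/15, 0, 1024/315, 0, -2048/2835, …
Sym-product of L_f,L_g gives L₀ (≤ ord 2).
h=∫h₀ ⇒ L = L₀·Dx.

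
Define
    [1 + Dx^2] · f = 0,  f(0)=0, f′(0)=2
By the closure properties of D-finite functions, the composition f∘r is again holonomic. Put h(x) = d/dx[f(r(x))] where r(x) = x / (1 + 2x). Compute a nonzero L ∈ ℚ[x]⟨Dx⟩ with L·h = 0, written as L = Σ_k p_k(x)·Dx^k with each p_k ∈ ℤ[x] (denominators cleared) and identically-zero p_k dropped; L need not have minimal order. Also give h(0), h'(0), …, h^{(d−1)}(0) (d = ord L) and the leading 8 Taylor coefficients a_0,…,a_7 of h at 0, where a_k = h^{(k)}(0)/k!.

f: a_k = 0, 2, 0, -1/3, 0, 1/60, 0, -1/2520, …
h₀=f(r): pull back L_f along r ⇒ L₀.
h=h₀': d/dx-closure on L₀ ⇒ L.
L = (25 + 96·x + 96·x^2) + (12 + 72·x + 144·x^2 + 96·x^3)·Dx + (1 + 8·x + 24·x^2 + 32·x^3 + 16·x^4)·Dx^2  (order 2).
h: a_k = 2, -8, 23, -56, 1441/12, -225, 123479/360, -13198/45, …
ICs: h(0) = 2, h′(0) = -8.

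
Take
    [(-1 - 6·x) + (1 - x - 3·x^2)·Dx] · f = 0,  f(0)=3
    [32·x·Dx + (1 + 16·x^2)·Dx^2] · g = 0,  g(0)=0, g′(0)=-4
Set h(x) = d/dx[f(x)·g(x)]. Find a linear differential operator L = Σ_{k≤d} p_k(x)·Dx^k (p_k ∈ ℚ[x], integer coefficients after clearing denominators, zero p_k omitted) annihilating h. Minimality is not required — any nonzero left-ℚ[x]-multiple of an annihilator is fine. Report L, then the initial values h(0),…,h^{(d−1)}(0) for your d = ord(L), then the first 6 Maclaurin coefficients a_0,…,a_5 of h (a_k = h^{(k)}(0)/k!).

L = (-74 + 8736·x^2 + 18432·x^3 + 82944·x^4) + (25 + 182·x - 48·x^2 + 96·x^3 + 18432·x^4 + 55296·x^5)·Dx + (-3 - 13·x - 167·x^2 - 16·x^3 - 1472·x^4 + 3072·x^5 + 6912·x^6)·Dx^2  (order 2).
h: a_k = -12, -24, 48, -80, -2932, -19392/5, …
ICs: h(0) = -12, h′(0) = -24.

f: a_k = 3, 3, 12, 21, 57, 120, …
g: a_k = 0, -4, 0, 64/3, 0, -1024/5, …
h₀=f·g: eliminate ⇒ L₀, order ≤ 1·2.
Differentiate: ansatz ord ≤ ord L₀ ⇒ L.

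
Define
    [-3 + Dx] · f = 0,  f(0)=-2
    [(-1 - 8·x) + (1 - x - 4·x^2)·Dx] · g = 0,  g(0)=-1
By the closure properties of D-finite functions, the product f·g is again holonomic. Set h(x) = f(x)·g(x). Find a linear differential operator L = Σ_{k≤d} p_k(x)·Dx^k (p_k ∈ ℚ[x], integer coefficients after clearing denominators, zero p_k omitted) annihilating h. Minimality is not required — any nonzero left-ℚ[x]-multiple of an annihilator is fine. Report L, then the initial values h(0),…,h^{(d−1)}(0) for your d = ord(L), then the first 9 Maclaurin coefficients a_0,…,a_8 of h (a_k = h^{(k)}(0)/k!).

L = (4 + 5·x - 12·x^2) + (-1 + x + 4·x^2)·Dx  (order 1).
h: a_k = 2, 8, 25, 66, 691/4, 2204/5, 45353/40, 81141/28, 16651081/2240, …
ICs: h(0) = 2.

f: a_k = -2, -6, -9, -9, -27/4, -81/20, -81/40, -243/280, -729/2240, …
g: a_k = -1, -1, -5, -9, -29, -65, -181, -441, -1165, …
h₀=f·g: eliminate ⇒ L₀, order ≤ 1·1.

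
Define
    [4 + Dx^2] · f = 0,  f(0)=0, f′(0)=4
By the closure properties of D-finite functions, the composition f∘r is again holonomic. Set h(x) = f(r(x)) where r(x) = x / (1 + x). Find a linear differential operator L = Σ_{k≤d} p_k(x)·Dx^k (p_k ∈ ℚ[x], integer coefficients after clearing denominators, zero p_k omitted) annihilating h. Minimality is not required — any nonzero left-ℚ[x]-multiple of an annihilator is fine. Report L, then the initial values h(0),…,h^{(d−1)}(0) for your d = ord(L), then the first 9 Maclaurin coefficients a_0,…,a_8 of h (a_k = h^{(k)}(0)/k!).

f: a_k = 0, 4, 0, -8/3, 0, 8/15, 0, -16/315, 0, …
Substitute x→r, Dx→(1/r')Dx; clear ⇒ L₀.
L = 4 + (2 + 6·x + 6·x^2 + 2·x^3)·Dx + (1 + 4·x + 6·x^2 + 4·x^3 + x^4)·Dx^2  (order 2).
h: a_k = 0, 4, -4, 4/3, 4, -172/15, 20, -8836/315, 1516/45, …
ICs: h(0) = 0, h′(0) = 4.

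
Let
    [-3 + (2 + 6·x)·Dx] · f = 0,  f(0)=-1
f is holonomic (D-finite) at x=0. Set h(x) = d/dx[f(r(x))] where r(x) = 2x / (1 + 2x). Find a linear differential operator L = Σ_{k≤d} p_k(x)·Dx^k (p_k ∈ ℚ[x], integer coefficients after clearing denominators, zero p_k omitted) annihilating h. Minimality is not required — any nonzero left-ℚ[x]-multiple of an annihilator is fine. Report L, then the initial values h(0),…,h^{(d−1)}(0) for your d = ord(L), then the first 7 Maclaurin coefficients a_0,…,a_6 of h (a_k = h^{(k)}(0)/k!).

L = (-7 - 32·x) + (-1 - 10·x - 16·x^2)·Dx  (order 1).
h: a_k = -3, 21, -261/2, 1677/2, -45345/8, 318915/8, -4608345/16, …
ICs: h(0) = -3.

f: a_k = -1, -3/2, 9/8, -27/16, 405/128, -1701/256, 15309/1024, …
f∘r: x↦r, Dx↦Dx/r' in L_f ⇒ L₀.
Differentiate: ansatz ord ≤ ord L₀ ⇒ L.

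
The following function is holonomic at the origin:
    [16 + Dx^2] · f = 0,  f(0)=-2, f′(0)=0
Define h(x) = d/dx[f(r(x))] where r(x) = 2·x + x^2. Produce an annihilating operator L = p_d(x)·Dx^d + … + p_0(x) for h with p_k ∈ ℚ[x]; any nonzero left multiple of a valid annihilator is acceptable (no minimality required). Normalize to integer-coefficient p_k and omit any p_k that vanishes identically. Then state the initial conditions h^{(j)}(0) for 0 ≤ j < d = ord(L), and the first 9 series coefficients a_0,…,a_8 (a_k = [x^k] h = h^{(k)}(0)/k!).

L = (67 + 256·x + 384·x^2 + 256·x^3 + 64·x^4) + (-3 - 3·x)·Dx + (1 + 2·x + x^2)·Dx^2  (order 2).
h: a_k = 0, 128, 192, -3904/3, -10240/3, 19456/15, 211456/15, 4730368/315, -475136/35, …
ICs: h(0) = 0, h′(0) = 128.

f: a_k = -2, 0, 16, 0, -64/3, 0, 512/45, 0, -1024/315, …
Substitute x→r, Dx→(1/r')Dx; clear ⇒ L₀.
Derive L from L₀ (diff closure).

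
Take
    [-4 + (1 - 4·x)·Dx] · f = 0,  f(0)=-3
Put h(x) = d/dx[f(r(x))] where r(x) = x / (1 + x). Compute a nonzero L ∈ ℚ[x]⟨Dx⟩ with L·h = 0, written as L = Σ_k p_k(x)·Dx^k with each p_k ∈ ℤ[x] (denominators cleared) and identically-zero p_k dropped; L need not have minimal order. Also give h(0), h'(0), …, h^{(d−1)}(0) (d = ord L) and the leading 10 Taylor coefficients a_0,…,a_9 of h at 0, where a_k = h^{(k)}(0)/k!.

f: a_k = -3, -12, -48, -192, -768, -3072, -12288, -49152, -196608, -786432, …
L₀ from L_f via x↦r, Dx↦r'^{-1}Dx.
h=h₀': d/dx-closure on L₀ ⇒ L.
L = 6 + (-1 + 3·x)·Dx  (order 1).
h: a_k = -12, -72, -324, -1296, -4860, -17496, -61236, -209952, -708588, -2361960, …
ICs: h(0) = -12.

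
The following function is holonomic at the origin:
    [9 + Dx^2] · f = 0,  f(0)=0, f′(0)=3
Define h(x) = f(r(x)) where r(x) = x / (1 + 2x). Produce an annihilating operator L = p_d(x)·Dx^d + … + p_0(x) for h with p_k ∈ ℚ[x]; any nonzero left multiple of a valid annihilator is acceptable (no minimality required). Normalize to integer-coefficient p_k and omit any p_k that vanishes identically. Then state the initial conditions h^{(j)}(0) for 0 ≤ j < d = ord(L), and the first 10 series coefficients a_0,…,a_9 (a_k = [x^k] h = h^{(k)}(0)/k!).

f: a_k = 0, 3, 0, -9/2, 0, 81/40, 0, -243/560, 0, 243/4480, …
h₀=f(r): pull back L_f along r ⇒ L₀.
L = 9 + (4 + 24·x + 48·x^2 + 32·x^3)·Dx + (1 + 8·x + 24·x^2 + 32·x^3 + 16·x^4)·Dx^2  (order 2).
h: a_k = 0, 3, -6, 15/2, 3, -2319/40, 975/4, -429483/560, 83163/40, -4548585/896, …
ICs: h(0) = 0, h′(0) = 3.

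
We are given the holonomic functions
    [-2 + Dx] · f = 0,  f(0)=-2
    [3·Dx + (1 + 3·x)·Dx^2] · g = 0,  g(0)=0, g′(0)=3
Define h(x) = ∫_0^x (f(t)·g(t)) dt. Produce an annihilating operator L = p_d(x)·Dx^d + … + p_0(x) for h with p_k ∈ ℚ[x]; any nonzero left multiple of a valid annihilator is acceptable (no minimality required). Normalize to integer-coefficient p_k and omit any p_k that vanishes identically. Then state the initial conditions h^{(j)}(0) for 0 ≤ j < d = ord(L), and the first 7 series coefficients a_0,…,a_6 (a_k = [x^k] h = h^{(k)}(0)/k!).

f: a_k = -2, -4, -4, -8/3, -4/3, -8/15, -8/45, …
g: a_k = 0, 3, -9/2, 9, -81/4, 243/5, -243/2, …
Product ⇒ symmetric product L₀, ord ≤ 2.
h=∫₀ˣh₀: take L = L₀·Dx.
L = (-2 + 12·x)·Dx + (-1 - 12·x)·Dx^2 + (1 + 3·x)·Dx^3  (order 3).
h: a_k = 0, 0, -3, -1, -3, 29/10, -221/30, …
ICs: h(0) = 0, h′(0) = 0, h′′(0) = -6.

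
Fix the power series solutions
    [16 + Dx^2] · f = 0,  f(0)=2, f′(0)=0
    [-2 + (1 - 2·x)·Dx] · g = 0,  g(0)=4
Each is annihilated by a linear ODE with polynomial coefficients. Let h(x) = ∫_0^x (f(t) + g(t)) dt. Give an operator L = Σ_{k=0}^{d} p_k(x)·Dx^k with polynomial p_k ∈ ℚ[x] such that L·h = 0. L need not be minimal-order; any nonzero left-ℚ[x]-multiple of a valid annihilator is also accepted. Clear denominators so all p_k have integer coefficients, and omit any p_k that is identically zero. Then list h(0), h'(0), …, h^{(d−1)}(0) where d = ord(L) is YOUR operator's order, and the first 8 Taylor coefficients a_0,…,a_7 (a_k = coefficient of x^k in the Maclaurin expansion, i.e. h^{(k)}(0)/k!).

f: a_k = 2, 0, -16, 0, 64/3, 0, -512/45, 0, …
g: a_k = 4, 8, 16, 32, 64, 128, 256, 512, …
f+g: L₀ = lclm(L_f,L_g), ord ≤ 2+1.
∫: right-multiply L₀ by Dx.
L = (-160 + 256·x - 256·x^2)·Dx + (48 - 224·x + 384·x^2 - 256·x^3)·Dx^2 + (-10 + 16·x - 16·x^2)·Dx^3 + (3 - 14·x + 24·x^2 - 16·x^3)·Dx^4  (order 4).
h: a_k = 0, 6, 4, 0, 8, 256/15, 64/3, 11008/315, …
ICs: h(0) = 0, h′(0) = 6, h′′(0) = 8, h′′′(0) = 0.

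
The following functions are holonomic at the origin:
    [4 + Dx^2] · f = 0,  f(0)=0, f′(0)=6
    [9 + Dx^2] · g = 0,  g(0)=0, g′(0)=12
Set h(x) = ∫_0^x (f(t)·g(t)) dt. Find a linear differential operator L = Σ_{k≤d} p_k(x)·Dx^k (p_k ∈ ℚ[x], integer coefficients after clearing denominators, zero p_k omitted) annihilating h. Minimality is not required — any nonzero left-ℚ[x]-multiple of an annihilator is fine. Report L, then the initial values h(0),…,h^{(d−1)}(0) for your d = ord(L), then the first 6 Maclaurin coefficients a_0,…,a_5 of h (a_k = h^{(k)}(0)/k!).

f: a_k = 0, 6, 0, -4, 0, 4/5, …
g: a_k = 0, 12, 0, -18, 0, 81/10, …
h₀=f·g: eliminate ⇒ L₀, order ≤ 2·2.
Integrate: L := L₀·Dx.
L = 25·Dx + 26·Dx^3 + Dx^5  (order 5).
h: a_k = 0, 0, 0, 24, 0, -156/5, …
ICs: h(0) = 0, h′(0) = 0, h′′(0) = 0, h′′′(0) = 144, h′′′′(0) = 0.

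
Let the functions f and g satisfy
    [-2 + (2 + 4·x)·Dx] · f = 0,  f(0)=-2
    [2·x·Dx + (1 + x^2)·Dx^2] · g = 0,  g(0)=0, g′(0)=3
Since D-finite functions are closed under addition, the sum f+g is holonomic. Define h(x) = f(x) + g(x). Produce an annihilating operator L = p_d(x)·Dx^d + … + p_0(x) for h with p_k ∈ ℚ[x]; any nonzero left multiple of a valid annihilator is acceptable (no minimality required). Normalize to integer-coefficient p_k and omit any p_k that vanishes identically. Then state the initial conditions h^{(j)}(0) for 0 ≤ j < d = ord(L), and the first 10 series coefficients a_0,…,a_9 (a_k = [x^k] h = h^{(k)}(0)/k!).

L = (-2 - 10·x + 6·x^2 + 6·x^3)·Dx + (-5 - 8·x - 8·x^2 + 24·x^3 + 21·x^4)·Dx^2 + (-1 + 6·x^2 + 6·x^3 + 7·x^4 + 6·x^5)·Dx^3  (order 3).
h: a_k = -2, 1, 1, -2, 5/4, -23/20, 21/8, -255/56, 429/64, -2081/192, …
ICs: h(0) = -2, h′(0) = 1, h′′(0) = 2.

f: a_k = -2, -2, 1, -1, 5/4, -7/4, 21/8, -33/8, 429/64, -715/64, …
g: a_k = 0, 3, 0, -1, 0, 3/5, 0, -3/7, 0, 1/3, …
Sum ⇒ L₀ = lclm(L_f,L_g) in ℚ(x)⟨Dx⟩.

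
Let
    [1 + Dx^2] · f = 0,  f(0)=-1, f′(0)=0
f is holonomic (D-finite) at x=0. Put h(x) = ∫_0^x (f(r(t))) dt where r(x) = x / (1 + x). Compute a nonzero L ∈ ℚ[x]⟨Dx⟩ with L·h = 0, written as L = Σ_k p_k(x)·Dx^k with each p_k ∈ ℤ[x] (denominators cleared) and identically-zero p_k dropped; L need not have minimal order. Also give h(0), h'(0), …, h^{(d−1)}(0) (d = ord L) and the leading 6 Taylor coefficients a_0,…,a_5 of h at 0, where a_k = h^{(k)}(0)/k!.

f: a_k = -1, 0, 1/2, 0, -1/24, 0, …
Substitute x→r, Dx→(1/r')Dx; clear ⇒ L₀.
Integrate: L := L₀·Dx.
L = Dx + (2 + 6·x + 6·x^2 + 2·x^3)·Dx^2 + (1 + 4·x + 6·x^2 + 4·x^3 + x^4)·Dx^3  (order 3).
h: a_k = 0, -1, 0, 1/6, -1/4, 7/24, …
ICs: h(0) = 0, h′(0) = -1, h′′(0) = 0.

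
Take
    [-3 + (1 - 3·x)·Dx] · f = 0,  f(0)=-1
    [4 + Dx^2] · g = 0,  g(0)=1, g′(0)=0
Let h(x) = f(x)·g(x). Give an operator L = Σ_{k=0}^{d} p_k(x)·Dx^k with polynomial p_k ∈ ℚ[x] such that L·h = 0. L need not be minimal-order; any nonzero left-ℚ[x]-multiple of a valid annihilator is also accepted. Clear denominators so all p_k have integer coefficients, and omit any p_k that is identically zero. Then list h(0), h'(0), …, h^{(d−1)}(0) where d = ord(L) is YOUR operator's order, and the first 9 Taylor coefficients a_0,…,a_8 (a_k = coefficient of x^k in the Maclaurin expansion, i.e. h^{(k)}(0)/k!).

L = (-4 + 12·x) + 6·Dx + (-1 + 3·x)·Dx^2  (order 2).
h: a_k = -1, -3, -7, -21, -191/3, -191, -25781/45, -25781/15, -324841/63, …
ICs: h(0) = -1, h′(0) = -3.

f: a_k = -1, -3, -9, -27, -81, -243, -729, -2187, -6561, …
g: a_k = 1, 0, -2, 0, 2/3, 0, -4/45, 0, 2/315, …
L₀ := L_f ⊗_s L_g (sym. prod.), ord ≤ 2.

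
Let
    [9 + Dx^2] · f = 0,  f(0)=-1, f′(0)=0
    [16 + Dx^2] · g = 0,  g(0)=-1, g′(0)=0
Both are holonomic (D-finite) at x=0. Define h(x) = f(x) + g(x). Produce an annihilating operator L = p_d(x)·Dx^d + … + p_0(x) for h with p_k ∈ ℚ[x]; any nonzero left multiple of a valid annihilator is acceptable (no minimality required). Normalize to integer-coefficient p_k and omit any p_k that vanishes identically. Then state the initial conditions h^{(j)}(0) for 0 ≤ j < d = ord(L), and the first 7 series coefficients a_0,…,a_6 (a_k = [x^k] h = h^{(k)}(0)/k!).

f: a_k = -1, 0, 9/2, 0, -27/8, 0, 81/80, …
g: a_k = -1, 0, 8, 0, -32/3, 0, 256/45, …
Weyl lclm of L_f,L_g ⇒ L₀ (ord ≤ 4).
L = 144 + 25·Dx^2 + Dx^4  (order 4).
h: a_k = -2, 0, 25/2, 0, -337/24, 0, 965/144, …
ICs: h(0) = -2, h′(0) = 0, h′′(0) = 25, h′′′(0) = 0.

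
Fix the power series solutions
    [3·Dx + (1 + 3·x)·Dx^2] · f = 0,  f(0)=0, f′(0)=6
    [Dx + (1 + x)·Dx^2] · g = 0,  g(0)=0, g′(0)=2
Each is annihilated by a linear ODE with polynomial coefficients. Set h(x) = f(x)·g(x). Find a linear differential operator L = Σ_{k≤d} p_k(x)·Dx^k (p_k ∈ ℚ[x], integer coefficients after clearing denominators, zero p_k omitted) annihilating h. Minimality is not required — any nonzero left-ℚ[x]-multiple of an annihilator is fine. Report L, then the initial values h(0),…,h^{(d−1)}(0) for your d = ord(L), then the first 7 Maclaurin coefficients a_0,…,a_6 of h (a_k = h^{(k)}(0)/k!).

f: a_k = 0, 6, -9, 18, -81/2, 486/5, -243, …
g: a_k = 0, 2, -1, 2/3, -1/2, 2/5, -1/3, …
L₀ := L_f ⊗_s L_g (sym. prod.), ord ≤ 4.
L = (30 + 72·x + 54·x^2)·Dx + (76 + 354·x + 540·x^2 + 270·x^3)·Dx^2 + (29 + 200·x + 486·x^2 + 504·x^3 + 189·x^4)·Dx^3 + (2 + 19·x + 68·x^2 + 114·x^3 + 90·x^4 + 27·x^5)·Dx^4  (order 4).
h: a_k = 0, 0, 12, -24, 49, -108, 1269/5, …
ICs: h(0) = 0, h′(0) = 0, h′′(0) = 24, h′′′(0) = -144.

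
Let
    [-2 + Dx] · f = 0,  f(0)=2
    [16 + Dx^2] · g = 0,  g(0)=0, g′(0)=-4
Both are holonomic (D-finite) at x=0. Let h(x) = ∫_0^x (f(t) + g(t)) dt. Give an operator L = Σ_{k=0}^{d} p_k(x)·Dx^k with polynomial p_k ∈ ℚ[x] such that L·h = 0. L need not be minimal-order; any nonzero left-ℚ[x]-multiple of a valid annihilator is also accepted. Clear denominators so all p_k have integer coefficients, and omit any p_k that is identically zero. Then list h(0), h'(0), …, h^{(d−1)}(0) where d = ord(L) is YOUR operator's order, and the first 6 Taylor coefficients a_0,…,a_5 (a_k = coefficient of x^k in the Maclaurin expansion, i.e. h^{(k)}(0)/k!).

L = -32·Dx + 16·Dx^2 - 2·Dx^3 + Dx^4  (order 4).
h: a_k = 0, 2, 0, 4/3, 10/3, 4/15, …
ICs: h(0) = 0, h′(0) = 2, h′′(0) = 0, h′′′(0) = 8.

f: a_k = 2, 4, 4, 8/3, 4/3, 8/15, …
g: a_k = 0, -4, 0, 32/3, 0, -128/15, …
Weyl lclm of L_f,L_g ⇒ L₀ (ord ≤ 3).
h=∫h₀ ⇒ L = L₀·Dx.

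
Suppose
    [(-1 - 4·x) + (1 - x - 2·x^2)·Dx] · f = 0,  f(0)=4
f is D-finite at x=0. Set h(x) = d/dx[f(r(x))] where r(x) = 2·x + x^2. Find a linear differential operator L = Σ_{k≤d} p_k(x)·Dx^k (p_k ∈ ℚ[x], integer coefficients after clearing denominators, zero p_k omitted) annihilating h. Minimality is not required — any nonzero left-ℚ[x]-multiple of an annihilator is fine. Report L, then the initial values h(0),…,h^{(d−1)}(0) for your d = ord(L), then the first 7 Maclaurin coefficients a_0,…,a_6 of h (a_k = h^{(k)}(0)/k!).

L = (13 + 52·x + 186·x^2 + 160·x^3 + 40·x^4) + (-1 - 5·x + 26·x^2 + 62·x^3 + 40·x^4 + 8·x^5)·Dx  (order 1).
h: a_k = 8, 104, 624, 3824, 21080, 112824, 585312, …
ICs: h(0) = 8.

f: a_k = 4, 4, 12, 20, 44, 84, 172, …
Substitute x→r, Dx→(1/r')Dx; clear ⇒ L₀.
h=h₀': d/dx-closure on L₀ ⇒ L.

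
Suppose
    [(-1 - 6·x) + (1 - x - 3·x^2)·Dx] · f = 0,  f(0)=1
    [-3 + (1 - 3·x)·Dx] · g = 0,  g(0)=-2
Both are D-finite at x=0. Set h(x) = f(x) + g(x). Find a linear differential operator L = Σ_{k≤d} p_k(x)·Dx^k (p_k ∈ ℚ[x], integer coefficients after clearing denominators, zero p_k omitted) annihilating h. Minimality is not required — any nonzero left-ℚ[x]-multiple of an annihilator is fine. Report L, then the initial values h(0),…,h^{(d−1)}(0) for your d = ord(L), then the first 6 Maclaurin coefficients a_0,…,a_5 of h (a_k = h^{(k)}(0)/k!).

L = (6 - 108·x + 162·x^2 - 162·x^3) + (10 - 6·x - 108·x^2 + 270·x^3 - 324·x^4)·Dx + (-2 + 14·x - 33·x^2 + 18·x^3 + 54·x^4 - 81·x^5)·Dx^2  (order 2).
h: a_k = -1, -5, -14, -47, -143, -446, …
ICs: h(0) = -1, h′(0) = -5.

f: a_k = 1, 1, 4, 7, 19, 40, …
g: a_k = -2, -6, -18, -54, -162, -486, …
h₀=f+g: left-lcm gives L₀, ord ≤ 2.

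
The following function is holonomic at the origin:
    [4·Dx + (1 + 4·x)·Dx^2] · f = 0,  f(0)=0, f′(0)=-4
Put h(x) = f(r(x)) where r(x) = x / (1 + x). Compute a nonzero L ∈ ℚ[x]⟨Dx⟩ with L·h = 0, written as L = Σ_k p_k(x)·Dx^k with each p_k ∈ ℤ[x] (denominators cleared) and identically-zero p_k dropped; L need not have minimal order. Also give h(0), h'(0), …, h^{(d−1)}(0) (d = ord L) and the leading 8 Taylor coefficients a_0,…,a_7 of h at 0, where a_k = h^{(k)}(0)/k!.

L = (6 + 10·x)·Dx + (1 + 6·x + 5·x^2)·Dx^2  (order 2).
h: a_k = 0, -4, 12, -124/3, 156, -3124/5, 2604, -78124/7, …
ICs: h(0) = 0, h′(0) = -4.

f: a_k = 0, -4, 8, -64/3, 64, -1024/5, 2048/3, -16384/7, …
Substitute x→r, Dx→(1/r')Dx; clear ⇒ L₀.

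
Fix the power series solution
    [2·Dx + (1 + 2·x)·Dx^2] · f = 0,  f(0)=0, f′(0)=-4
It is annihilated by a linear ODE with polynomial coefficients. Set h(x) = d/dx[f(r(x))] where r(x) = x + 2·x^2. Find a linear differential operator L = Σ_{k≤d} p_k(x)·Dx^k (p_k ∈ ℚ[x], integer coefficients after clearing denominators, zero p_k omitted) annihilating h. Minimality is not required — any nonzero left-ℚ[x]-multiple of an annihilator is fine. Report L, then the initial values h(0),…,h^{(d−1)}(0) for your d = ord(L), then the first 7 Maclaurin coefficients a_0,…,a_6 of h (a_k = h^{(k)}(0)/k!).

L = (-2 + 8·x + 16·x^2) + (1 + 6·x + 12·x^2 + 16·x^3)·Dx  (order 1).
h: a_k = -4, -8, 32, -32, -64, 256, -256, …
ICs: h(0) = -4.

f: a_k = 0, -4, 4, -16/3, 8, -64/5, 64/3, …
Substitute x→r, Dx→(1/r')Dx; clear ⇒ L₀.
h₀' ⇒ L via d/dx closure of L₀.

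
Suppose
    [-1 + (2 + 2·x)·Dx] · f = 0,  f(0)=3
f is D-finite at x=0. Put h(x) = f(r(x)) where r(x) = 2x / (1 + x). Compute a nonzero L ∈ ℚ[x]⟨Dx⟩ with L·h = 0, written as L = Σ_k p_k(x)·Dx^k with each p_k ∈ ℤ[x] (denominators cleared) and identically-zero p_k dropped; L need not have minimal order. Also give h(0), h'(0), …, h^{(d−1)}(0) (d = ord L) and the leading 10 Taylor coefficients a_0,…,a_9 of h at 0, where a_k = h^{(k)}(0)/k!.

f: a_k = 3, 3/2, -3/8, 3/16, -15/128, 21/256, -63/1024, 99/2048, -1287/32768, 2145/65536, …
Substitute x→r, Dx→(1/r')Dx; clear ⇒ L₀.
L = -1 + (1 + 4·x + 3·x^2)·Dx  (order 1).
h: a_k = 3, 3, -9/2, 15/2, -111/8, 225/8, -981/16, 2259/16, -43335/128, 107097/128, …
ICs: h(0) = 3.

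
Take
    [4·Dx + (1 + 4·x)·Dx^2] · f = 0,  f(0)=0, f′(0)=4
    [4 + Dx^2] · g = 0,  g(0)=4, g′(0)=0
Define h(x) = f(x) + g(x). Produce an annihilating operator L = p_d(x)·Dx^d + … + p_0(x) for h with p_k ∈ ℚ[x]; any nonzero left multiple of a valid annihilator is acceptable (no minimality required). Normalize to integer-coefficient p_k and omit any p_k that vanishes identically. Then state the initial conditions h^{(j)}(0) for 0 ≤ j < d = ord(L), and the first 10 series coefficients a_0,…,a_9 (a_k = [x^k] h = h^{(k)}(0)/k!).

f: a_k = 0, 4, -8, 64/3, -64, 1024/5, -2048/3, 16384/7, -8192, 262144/9, …
g: a_k = 4, 0, -8, 0, 8/3, 0, -16/45, 0, 8/315, 0, …
f+g: L₀ = lclm(L_f,L_g), ord ≤ 2+2.
L = (400 + 128·x + 256·x^2)·Dx + (36 + 176·x + 192·x^2 + 256·x^3)·Dx^2 + (100 + 32·x + 64·x^2)·Dx^3 + (9 + 44·x + 48·x^2 + 64·x^3)·Dx^4  (order 4).
h: a_k = 4, 4, -16, 64/3, -184/3, 1024/5, -30736/45, 16384/7, -2580472/315, 262144/9, …
ICs: h(0) = 4, h′(0) = 4, h′′(0) = -32, h′′′(0) = 128.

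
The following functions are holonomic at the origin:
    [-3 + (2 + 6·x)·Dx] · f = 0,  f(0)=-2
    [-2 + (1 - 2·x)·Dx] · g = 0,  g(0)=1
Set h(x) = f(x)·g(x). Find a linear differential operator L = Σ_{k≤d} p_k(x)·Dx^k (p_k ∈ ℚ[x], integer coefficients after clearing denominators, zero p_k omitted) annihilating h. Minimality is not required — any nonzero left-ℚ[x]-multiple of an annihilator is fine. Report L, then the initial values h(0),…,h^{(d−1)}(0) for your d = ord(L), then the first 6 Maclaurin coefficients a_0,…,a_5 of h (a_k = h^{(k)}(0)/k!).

L = (7 + 6·x) + (-2 - 2·x + 12·x^2)·Dx  (order 1).
h: a_k = -2, -7, -47/4, -215/8, -3035/64, -13841/128, …
ICs: h(0) = -2.

f: a_k = -2, -3, 9/4, -27/8, 405/64, -1701/128, …
g: a_k = 1, 2, 4, 8, 16, 32, …
Sym-product of L_f,L_g gives L₀ (≤ ord 1).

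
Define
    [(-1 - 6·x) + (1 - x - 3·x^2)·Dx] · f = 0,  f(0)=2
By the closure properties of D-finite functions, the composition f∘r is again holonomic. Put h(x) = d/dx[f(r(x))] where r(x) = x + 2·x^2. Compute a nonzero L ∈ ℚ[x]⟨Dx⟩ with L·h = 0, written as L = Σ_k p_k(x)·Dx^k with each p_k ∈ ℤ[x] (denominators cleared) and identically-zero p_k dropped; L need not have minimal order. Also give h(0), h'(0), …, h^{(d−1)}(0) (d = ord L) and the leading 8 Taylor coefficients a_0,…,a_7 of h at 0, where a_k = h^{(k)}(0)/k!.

f: a_k = 2, 2, 8, 14, 38, 80, 194, 434, …
h₀=f(r): pull back L_f along r ⇒ L₀.
Differentiate: ansatz ord ≤ ord L₀ ⇒ L.
L = (12 + 102·x + 366·x^2 + 1008·x^3 + 2808·x^4 + 4320·x^5 + 2880·x^6) + (-1 - 9·x - 21·x^2 + 50·x^3 + 360·x^4 + 792·x^5 + 1008·x^6 + 576·x^7)·Dx  (order 1).
h: a_k = 2, 24, 138, 616, 2760, 12108, 50246, 205920, …
ICs: h(0) = 2.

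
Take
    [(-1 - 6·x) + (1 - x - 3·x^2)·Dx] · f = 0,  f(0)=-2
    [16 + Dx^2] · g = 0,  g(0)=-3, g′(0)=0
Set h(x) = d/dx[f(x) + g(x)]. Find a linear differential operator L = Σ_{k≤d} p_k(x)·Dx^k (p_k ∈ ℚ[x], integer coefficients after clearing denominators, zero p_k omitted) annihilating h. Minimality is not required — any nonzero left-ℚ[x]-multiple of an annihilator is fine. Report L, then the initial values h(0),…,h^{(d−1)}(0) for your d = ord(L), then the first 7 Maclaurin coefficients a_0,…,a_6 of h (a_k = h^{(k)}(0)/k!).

f: a_k = -2, -2, -8, -14, -38, -80, -194, …
g: a_k = -3, 0, 24, 0, -32, 0, 256/15, …
h₀=f+g: left-lcm gives L₀, ord ≤ 3.
Derive L from L₀ (diff closure).
L = (4672 + 20416·x + 66304·x^2 + 32640·x^3 + 66240·x^4 + 62208·x^5 + 62208·x^6) + (-464 - 2352·x + 3792·x^2 + 6752·x^3 - 2400·x^4 + 5184·x^5 + 24192·x^6 + 20736·x^7)·Dx + (292 + 1276·x + 4144·x^2 + 2040·x^3 + 4140·x^4 + 3888·x^5 + 3888·x^6)·Dx^2 + (-29 - 147·x + 237·x^2 + 422·x^3 - 150·x^4 + 324·x^5 + 1512·x^6 + 1296·x^7)·Dx^3  (order 3).
h: a_k = -2, 32, -42, -280, -400, -5308/5, -3038, …
ICs: h(0) = -2, h′(0) = 32, h′′(0) = -84.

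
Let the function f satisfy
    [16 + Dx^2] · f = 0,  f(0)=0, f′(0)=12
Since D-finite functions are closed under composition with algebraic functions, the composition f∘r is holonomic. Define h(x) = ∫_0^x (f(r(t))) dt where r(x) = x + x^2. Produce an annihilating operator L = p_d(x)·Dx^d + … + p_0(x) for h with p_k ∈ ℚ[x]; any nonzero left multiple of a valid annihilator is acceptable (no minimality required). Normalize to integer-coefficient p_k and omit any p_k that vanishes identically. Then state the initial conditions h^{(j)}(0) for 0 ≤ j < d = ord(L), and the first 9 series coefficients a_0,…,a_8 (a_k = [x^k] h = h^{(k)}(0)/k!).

f: a_k = 0, 12, 0, -32, 0, 128/5, 0, -1024/105, 0, …
L₀ from L_f via x↦r, Dx↦r'^{-1}Dx.
Integrate: L := L₀·Dx.
L = (16 + 96·x + 192·x^2 + 128·x^3)·Dx - 2·Dx^2 + (1 + 2·x)·Dx^3  (order 3).
h: a_k = 0, 0, 6, 4, -8, -96/5, -176/15, 96/7, 3232/105, …
ICs: h(0) = 0, h′(0) = 0, h′′(0) = 12.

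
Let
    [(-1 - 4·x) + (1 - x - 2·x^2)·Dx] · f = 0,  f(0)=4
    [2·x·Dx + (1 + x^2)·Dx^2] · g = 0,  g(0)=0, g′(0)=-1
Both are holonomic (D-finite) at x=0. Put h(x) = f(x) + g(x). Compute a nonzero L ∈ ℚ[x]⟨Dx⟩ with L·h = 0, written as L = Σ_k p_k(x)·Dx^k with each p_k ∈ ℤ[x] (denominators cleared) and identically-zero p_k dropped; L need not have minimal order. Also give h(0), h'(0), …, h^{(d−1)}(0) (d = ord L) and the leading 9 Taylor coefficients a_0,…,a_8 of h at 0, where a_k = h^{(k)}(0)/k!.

L = (-6 + 24·x + 162·x^2 + 240·x^3 + 384·x^4 + 48·x^6)·Dx + (16 + 74·x + 88·x^2 + 226·x^3 + 212·x^4 + 304·x^5 + 12·x^6 + 48·x^7)·Dx^2 + (-3 - 4·x - 8·x^2 + 28·x^3 + 27·x^4 + 36·x^5 + 40·x^6 + 4·x^7 + 8·x^8)·Dx^3  (order 3).
h: a_k = 4, 3, 12, 61/3, 44, 419/5, 172, 2381/7, 684, …
ICs: h(0) = 4, h′(0) = 3, h′′(0) = 24.

f: a_k = 4, 4, 12, 20, 44, 84, 172, 340, 684, …
g: a_k = 0, -1, 0, 1/3, 0, -1/5, 0, 1/7, 0, …
Weyl lclm of L_f,L_g ⇒ L₀ (ord ≤ 3).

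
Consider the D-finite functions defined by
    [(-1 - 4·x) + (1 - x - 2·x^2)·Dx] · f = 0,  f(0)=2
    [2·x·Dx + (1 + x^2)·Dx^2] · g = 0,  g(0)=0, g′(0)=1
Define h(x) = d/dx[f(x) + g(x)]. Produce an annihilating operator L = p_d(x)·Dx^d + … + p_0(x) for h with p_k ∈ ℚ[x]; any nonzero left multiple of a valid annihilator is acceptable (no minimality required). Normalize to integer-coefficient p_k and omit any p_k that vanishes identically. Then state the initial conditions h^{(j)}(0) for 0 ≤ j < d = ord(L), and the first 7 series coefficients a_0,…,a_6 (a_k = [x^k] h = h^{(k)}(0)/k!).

f: a_k = 2, 2, 6, 10, 22, 42, 86, …
g: a_k = 0, 1, 0, -1/3, 0, 1/5, 0, …
Weyl lclm of L_f,L_g ⇒ L₀ (ord ≤ 3).
h=h₀': d/dx-closure on L₀ ⇒ L.
L = (-6 + 24·x + 162·x^2 + 240·x^3 + 384·x^4 + 48·x^6) + (16 + 74·x + 88·x^2 + 226·x^3 + 212·x^4 + 304·x^5 + 12·x^6 + 48·x^7)·Dx + (-3 - 4·x - 8·x^2 + 28·x^3 + 27·x^4 + 36·x^5 + 40·x^6 + 4·x^7 + 8·x^8)·Dx^2  (order 2).
h: a_k = 3, 12, 29, 88, 211, 516, 1189, …
ICs: h(0) = 3, h′(0) = 12.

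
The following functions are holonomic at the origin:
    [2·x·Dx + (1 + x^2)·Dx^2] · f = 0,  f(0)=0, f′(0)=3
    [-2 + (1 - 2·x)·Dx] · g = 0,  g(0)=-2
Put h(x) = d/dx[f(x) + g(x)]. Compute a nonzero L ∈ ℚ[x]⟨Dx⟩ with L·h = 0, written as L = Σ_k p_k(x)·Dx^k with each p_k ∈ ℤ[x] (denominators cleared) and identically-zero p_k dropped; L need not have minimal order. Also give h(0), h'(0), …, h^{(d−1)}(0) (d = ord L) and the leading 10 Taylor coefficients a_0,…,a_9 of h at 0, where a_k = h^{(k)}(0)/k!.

L = (4 - 32·x - 12·x^2) + (-13 + 4·x - 25·x^2 - 12·x^3)·Dx + (2 - 3·x - 3·x^3 - 2·x^4)·Dx^2  (order 2).
h: a_k = -1, -16, -51, -128, -317, -768, -1795, -4096, -9213, -20480, …
ICs: h(0) = -1, h′(0) = -16.

f: a_k = 0, 3, 0, -1, 0, 3/5, 0, -3/7, 0, 1/3, …
g: a_k = -2, -4, -8, -16, -32, -64, -128, -256, -512, -1024, …
h₀=f+g: left-lcm gives L₀, ord ≤ 3.
h=h₀': d/dx-closure on L₀ ⇒ L.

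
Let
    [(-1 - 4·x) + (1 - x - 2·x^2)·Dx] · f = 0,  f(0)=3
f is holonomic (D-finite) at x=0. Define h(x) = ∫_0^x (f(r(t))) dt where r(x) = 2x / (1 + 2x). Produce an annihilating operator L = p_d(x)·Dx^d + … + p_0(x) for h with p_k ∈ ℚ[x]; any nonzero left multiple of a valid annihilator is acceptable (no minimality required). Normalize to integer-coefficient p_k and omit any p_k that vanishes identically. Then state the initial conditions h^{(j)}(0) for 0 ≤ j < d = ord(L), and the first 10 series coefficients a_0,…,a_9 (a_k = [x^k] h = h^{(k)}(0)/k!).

f: a_k = 3, 3, 9, 15, 33, 63, 129, 255, 513, 1023, …
f∘r: x↦r, Dx↦Dx/r' in L_f ⇒ L₀.
h=∫₀ˣh₀: take L = L₀·Dx.
L = (2 + 20·x)·Dx + (-1 - 4·x + 4·x^2 + 16·x^3)·Dx^2  (order 2).
h: a_k = 0, 3, 3, 8, 0, 192/5, -64, 2304/7, -960, 11264/3, …
ICs: h(0) = 0, h′(0) = 3.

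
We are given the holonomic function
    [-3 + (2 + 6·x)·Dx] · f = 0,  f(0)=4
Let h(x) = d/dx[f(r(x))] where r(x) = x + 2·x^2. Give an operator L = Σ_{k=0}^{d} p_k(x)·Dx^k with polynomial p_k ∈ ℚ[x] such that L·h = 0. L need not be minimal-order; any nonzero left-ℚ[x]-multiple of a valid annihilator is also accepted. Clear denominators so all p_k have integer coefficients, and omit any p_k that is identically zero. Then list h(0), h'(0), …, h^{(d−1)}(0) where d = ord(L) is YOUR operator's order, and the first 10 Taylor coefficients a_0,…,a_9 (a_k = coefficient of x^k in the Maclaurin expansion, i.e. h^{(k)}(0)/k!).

L = 5 + (-2 - 14·x - 36·x^2 - 48·x^3)·Dx  (order 1).
h: a_k = 6, 15, -135/4, 315/8, 2025/64, -33615/128, 292005/512, -282285/1024, -35352855/16384, 247756725/32768, …
ICs: h(0) = 6.

f: a_k = 4, 6, -9/2, 27/4, -405/32, 1701/64, -15309/256, 72171/512, -2814669/8192, 14073345/16384, …
f∘r: x↦r, Dx↦Dx/r' in L_f ⇒ L₀.
Differentiate: ansatz ord ≤ ord L₀ ⇒ L.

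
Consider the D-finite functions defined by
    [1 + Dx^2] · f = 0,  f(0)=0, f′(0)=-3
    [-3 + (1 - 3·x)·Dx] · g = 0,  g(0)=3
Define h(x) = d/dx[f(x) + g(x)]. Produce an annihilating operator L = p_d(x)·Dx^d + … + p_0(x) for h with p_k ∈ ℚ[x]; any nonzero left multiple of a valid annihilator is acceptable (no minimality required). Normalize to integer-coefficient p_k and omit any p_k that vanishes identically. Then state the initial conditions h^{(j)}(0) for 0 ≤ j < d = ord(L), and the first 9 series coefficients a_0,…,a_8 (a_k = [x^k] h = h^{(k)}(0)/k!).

L = (654 - 36·x + 54·x^2) + (-55 + 171·x - 27·x^2 + 27·x^3)·Dx + (654 - 36·x + 54·x^2)·Dx^2 + (-55 + 171·x - 27·x^2 + 27·x^3)·Dx^3  (order 3).
h: a_k = 6, 54, 489/2, 972, 29159/8, 13122, 11022481/240, 157464, 7142567039/13440, …
ICs: h(0) = 6, h′(0) = 54, h′′(0) = 489.

f: a_k = 0, -3, 0, 1/2, 0, -1/40, 0, 1/1680, 0, …
g: a_k = 3, 9, 27, 81, 243, 729, 2187, 6561, 19683, …
L₀ := lclm(L_f,L_g); ord L₀ ≤ 2+1.
Derive L from L₀ (diff closure).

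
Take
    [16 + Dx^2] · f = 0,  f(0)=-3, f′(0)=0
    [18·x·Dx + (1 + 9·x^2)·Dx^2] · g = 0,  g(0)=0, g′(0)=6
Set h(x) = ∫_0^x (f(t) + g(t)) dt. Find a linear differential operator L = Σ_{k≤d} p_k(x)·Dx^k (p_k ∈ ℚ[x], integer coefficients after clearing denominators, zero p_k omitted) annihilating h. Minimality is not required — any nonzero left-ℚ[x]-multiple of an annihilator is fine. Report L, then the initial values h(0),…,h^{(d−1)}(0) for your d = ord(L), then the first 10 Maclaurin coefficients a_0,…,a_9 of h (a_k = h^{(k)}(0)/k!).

L = (-13248·x + 181440·x^3 + 186624·x^5)·Dx^2 + (-16 + 6048·x^2 + 66096·x^4 + 93312·x^6)·Dx^3 + (-828·x + 11340·x^3 + 11664·x^5)·Dx^4 + (-1 + 378·x^2 + 4131·x^4 + 5832·x^6)·Dx^5  (order 5).
h: a_k = 0, -3, 3, 8, -9/2, -32/5, 81/5, 256/105, -2187/28, -512/945, …
ICs: h(0) = 0, h′(0) = -3, h′′(0) = 6, h′′′(0) = 48, h′′′′(0) = -108.

f: a_k = -3, 0, 24, 0, -32, 0, 256/15, 0, -512/105, 0, …
g: a_k = 0, 6, 0, -18, 0, 486/5, 0, -4374/7, 0, 4374, …
Weyl lclm of L_f,L_g ⇒ L₀ (ord ≤ 4).
Integrate: L := L₀·Dx.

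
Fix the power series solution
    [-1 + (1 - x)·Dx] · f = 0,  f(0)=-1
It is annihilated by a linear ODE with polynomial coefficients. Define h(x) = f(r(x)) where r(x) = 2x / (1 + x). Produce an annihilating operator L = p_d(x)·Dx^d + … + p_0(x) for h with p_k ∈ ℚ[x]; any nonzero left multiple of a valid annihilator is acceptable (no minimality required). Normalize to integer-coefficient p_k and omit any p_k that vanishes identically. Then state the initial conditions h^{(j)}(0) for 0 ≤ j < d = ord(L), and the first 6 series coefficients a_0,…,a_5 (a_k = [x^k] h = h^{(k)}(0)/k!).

L = 2 + (-1 + x^2)·Dx  (order 1).
h: a_k = -1, -2, -2, -2, -2, -2, …
ICs: h(0) = -1.

f: a_k = -1, -1, -1, -1, -1, -1, …
h₀=f(r): pull back L_f along r ⇒ L₀.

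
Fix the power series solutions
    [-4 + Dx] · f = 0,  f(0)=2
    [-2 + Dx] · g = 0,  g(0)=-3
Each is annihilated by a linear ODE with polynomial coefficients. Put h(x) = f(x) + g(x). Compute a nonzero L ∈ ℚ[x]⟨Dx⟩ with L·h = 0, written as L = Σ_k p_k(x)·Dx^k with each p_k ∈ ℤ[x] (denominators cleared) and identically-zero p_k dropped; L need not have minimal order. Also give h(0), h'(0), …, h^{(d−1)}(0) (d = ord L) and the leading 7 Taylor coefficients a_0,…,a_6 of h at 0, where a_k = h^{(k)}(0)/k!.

f: a_k = 2, 8, 16, 64/3, 64/3, 256/15, 512/45, …
g: a_k = -3, -6, -6, -4, -2, -4/5, -4/15, …
Sum ⇒ L₀ = lclm(L_f,L_g) in ℚ(x)⟨Dx⟩.
L = 8 - 6·Dx + Dx^2  (order 2).
h: a_k = -1, 2, 10, 52/3, 58/3, 244/15, 100/9, …
ICs: h(0) = -1, h′(0) = 2.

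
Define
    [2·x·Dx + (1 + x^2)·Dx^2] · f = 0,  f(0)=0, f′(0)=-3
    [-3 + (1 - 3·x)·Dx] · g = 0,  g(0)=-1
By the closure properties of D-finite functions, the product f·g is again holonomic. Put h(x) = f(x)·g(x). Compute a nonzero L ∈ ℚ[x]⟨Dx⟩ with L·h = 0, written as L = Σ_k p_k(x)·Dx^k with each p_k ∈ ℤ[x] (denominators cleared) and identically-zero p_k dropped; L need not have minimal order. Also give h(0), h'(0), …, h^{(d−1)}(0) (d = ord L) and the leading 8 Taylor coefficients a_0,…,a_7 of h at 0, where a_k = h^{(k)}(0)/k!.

f: a_k = 0, -3, 0, 1, 0, -3/5, 0, 3/7, …
g: a_k = -1, -3, -9, -27, -81, -243, -729, -2187, …
L₀ := L_f ⊗_s L_g (sym. prod.), ord ≤ 2.
L = 6·x + (6 - 2·x + 12·x^2)·Dx + (-1 + 3·x - x^2 + 3·x^3)·Dx^2  (order 2).
h: a_k = 0, 3, 9, 26, 78, 1173/5, 3519/5, 73884/35, …
ICs: h(0) = 0, h′(0) = 3.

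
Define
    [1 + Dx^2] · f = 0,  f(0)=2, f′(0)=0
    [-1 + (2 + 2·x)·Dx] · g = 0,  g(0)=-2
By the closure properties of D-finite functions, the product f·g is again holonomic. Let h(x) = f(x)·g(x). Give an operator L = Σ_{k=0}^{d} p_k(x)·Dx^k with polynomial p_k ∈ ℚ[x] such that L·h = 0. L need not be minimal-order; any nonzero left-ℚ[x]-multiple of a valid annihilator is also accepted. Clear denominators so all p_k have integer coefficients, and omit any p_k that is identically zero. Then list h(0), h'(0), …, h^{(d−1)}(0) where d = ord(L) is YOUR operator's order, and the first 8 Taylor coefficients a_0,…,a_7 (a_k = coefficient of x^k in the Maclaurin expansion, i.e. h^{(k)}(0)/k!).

f: a_k = 2, 0, -1, 0, 1/12, 0, -1/360, 0, …
g: a_k = -2, -1, 1/4, -1/8, 5/64, -7/128, 21/512, -33/1024, …
h₀=f·g: eliminate ⇒ L₀, order ≤ 2·1.
L = (7 + 8·x + 4·x^2) + (-4 - 4·x)·Dx + (4 + 8·x + 4·x^2)·Dx^2  (order 2).
h: a_k = -4, -2, 5/2, 3/4, -25/96, -13/192, 349/11520, -401/23040, …
ICs: h(0) = -4, h′(0) = -2.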